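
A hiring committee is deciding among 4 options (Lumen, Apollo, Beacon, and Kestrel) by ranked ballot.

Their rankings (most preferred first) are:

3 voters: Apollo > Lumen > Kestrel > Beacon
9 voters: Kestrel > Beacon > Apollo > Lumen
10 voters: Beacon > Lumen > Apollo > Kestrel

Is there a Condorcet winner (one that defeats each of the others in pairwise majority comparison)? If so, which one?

Head-to-head results (22 voters total):
Lumen vs Apollo: Apollo wins 12–10.
Lumen vs Beacon: Beacon wins 19–3.
Lumen vs Kestrel: Lumen wins 13–9.
Apollo vs Beacon: Beacon wins 19–3.
Apollo vs Kestrel: Apollo wins 13–9.
Beacon vs Kestrel: Kestrel wins 12–10.
No candidate beats all others: Lumen beats Kestrel beats Beacon beats Lumen, a majority cycle.

There is no Condorcet winner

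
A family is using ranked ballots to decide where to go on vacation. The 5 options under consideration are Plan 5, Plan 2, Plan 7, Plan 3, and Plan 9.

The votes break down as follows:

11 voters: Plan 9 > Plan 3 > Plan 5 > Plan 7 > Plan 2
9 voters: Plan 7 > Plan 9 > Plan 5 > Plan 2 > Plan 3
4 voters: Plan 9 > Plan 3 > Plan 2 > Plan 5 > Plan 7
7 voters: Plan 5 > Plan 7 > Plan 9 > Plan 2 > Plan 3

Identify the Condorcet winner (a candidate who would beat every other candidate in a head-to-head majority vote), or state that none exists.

Head-to-head results (31 voters total):
Plan 5 vs Plan 2: Plan 5 wins 27–4.
Plan 5 vs Plan 7: Plan 5 wins 22–9.
Plan 5 vs Plan 3: Plan 5 wins 16–15.
Plan 5 vs Plan 9: Plan 9 wins 24–7.
Plan 2 vs Plan 7: Plan 7 wins 27–4.
Plan 2 vs Plan 3: Plan 2 wins 16–15.
Plan 2 vs Plan 9: Plan 9 wins 31–0.
Plan 7 vs Plan 3: Plan 7 wins 16–15.
Plan 7 vs Plan 9: Plan 7 wins 16–15.
Plan 3 vs Plan 9: Plan 9 wins 31–0.
No candidate beats all others: Plan 5 beats Plan 7 beats Plan 9 beats Plan 5, a majority cycle.

No Condorcet winner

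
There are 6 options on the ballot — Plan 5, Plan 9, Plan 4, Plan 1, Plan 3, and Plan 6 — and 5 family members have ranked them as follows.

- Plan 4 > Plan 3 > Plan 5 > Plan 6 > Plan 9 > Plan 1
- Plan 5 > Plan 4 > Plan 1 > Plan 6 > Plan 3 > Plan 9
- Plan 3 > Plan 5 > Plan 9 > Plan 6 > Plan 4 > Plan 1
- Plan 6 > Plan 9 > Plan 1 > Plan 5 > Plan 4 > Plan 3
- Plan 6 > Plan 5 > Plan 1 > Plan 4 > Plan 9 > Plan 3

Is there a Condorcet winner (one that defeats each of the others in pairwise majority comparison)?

Head-to-head results (5 voters total):
Plan 5 vs Plan 9: Plan 5 wins 4–1.
Plan 5 vs Plan 4: Plan 5 wins 4–1.
Plan 5 vs Plan 1: Plan 5 wins 4–1.
Plan 5 vs Plan 3: Plan 5 wins 3–2.
Plan 5 vs Plan 6: Plan 5 wins 3–2.
Plan 9 vs Plan 4: Plan 4 wins 3–2.
Plan 9 vs Plan 1: Plan 9 wins 3–2.
Plan 9 vs Plan 3: Plan 3 wins 3–2.
Plan 9 vs Plan 6: Plan 6 wins 4–1.
Plan 4 vs Plan 1: Plan 4 wins 3–2.
Plan 4 vs Plan 3: Plan 4 wins 4–1.
Plan 4 vs Plan 6: Plan 6 wins 3–2.
Plan 1 vs Plan 3: Plan 1 wins 3–2.
Plan 1 vs Plan 6: Plan 6 wins 4–1.
Plan 3 vs Plan 6: Plan 6 wins 3–2.
Plan 5 beats each rival — Plan 9 (4–1), Plan 4 (4–1), Plan 1 (4–1), Plan 3 (3–2), Plan 6 (3–2) — so Plan 5 is the Condorcet winner.

Yes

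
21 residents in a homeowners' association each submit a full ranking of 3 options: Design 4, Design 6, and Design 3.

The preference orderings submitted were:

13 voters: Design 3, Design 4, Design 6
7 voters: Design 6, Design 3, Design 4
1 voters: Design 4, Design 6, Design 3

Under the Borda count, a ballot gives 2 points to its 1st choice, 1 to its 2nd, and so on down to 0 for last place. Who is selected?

Borda scores:
  Design 4: 13·1 + 7·0 + 2 = 15
  Design 6: 13·0 + 7·2 + 1 = 15
  Design 3: 13·2 + 7·1 + 0 = 33
Design 3 has the highest total.

Design 3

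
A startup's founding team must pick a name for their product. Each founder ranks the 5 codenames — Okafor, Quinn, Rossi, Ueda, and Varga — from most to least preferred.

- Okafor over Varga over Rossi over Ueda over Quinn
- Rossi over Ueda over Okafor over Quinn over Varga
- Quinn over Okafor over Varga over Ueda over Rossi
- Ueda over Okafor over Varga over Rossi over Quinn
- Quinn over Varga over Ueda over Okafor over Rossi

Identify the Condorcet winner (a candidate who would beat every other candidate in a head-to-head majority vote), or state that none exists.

There is no Condorcet winner

Head-to-head results (5 voters total):
Okafor vs Quinn: Okafor wins 3–2.
Okafor vs Rossi: Okafor wins 4–1.
Okafor vs Ueda: Ueda wins 3–2.
Okafor vs Varga: Okafor wins 4–1.
Quinn vs Rossi: Rossi wins 3–2.
Quinn vs Ueda: Ueda wins 3–2.
Quinn vs Varga: Quinn wins 3–2.
Rossi vs Ueda: Ueda wins 3–2.
Rossi vs Varga: Varga wins 4–1.
Ueda vs Varga: Varga wins 3–2.
No candidate beats all others: Okafor beats Varga beats Ueda beats Okafor, a majority cycle.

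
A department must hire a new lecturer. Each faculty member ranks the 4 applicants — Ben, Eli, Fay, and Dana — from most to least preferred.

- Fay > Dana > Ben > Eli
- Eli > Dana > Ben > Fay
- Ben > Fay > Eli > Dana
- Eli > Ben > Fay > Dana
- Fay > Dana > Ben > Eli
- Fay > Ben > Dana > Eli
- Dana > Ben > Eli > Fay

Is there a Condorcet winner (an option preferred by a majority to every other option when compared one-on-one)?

Head-to-head results (7 voters total):
Ben vs Eli: Ben wins 5–2.
Ben vs Fay: Ben wins 4–3.
Ben vs Dana: Dana wins 4–3.
Eli vs Fay: Fay wins 4–3.
Eli vs Dana: Dana wins 4–3.
Fay vs Dana: Fay wins 5–2.
No candidate beats all others: Ben beats Fay beats Dana beats Ben, a majority cycle.

No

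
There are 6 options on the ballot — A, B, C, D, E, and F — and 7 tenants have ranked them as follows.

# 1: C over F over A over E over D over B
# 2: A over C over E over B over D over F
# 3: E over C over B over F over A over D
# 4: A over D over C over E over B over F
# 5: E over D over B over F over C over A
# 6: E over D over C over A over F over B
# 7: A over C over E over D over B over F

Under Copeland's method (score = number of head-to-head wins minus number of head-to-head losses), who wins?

Pairwise results:
  A vs B: A wins 5–2.
  A vs C: C wins 4–3.
  A vs D: A wins 5–2.
  A vs E: A wins 4–3.
  A vs F: A wins 4–3.
  B vs C: C wins 6–1.
  B vs D: D wins 5–2.
  B vs E: E wins 7–0.
  B vs F: B wins 5–2.
  C vs D: C wins 4–3.
  C vs E: C wins 4–3.
  C vs F: C wins 6–1.
  D vs E: E wins 6–1.
  D vs F: D wins 5–2.
  E vs F: E wins 6–1.
Copeland scores (wins − losses):
  A: 4 − 1 = 3
  B: 1 − 4 = -3
  C: 5 − 0 = 5
  D: 2 − 3 = -1
  E: 3 − 2 = 1
  F: 0 − 5 = -5
C has the best Copeland score.

C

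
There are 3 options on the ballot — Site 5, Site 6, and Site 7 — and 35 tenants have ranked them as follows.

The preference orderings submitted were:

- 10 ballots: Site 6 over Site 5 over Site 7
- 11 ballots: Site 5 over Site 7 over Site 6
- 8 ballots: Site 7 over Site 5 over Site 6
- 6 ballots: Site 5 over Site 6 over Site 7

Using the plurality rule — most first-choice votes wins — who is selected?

First-place vote totals:
  Site 5: 17
  Site 6: 10
  Site 7: 8
Site 5 has the most first-place votes.

Site 5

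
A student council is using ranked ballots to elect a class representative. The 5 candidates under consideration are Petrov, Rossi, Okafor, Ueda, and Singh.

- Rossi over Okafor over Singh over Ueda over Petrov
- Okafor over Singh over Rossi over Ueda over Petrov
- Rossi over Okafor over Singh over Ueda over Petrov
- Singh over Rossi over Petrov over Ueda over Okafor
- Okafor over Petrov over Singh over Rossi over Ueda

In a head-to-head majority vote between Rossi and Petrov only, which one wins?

Rossi

Ballots ranking Rossi above Petrov: 4.
Ballots ranking Petrov above Rossi: 1.
Rossi wins the head-to-head, 4–1.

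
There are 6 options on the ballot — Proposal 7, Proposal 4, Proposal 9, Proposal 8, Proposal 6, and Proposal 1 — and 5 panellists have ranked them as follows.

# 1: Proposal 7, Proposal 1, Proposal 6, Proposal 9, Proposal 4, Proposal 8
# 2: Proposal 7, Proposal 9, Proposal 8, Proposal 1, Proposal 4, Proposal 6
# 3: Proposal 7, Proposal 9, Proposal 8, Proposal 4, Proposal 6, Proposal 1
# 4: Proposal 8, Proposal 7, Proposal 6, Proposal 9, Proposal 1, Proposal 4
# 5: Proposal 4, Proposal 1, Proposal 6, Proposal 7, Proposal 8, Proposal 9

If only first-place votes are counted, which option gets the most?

Proposal 7

First-place vote totals:
  Proposal 7: 3
  Proposal 4: 1
  Proposal 9: 0
  Proposal 8: 1
  Proposal 6: 0
  Proposal 1: 0
Proposal 7 has the most first-place votes.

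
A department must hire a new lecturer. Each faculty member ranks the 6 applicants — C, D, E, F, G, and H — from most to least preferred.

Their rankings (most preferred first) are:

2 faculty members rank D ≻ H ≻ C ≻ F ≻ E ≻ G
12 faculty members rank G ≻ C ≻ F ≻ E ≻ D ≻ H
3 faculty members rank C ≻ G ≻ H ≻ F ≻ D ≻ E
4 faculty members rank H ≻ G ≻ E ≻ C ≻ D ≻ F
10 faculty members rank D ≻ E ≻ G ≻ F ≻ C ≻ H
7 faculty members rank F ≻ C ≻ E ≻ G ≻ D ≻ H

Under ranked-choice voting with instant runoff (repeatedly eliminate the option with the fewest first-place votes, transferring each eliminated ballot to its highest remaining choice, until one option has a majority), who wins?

G

Round 1: D 12, G 12, F 7, H 4, C 3, E 0. E has the fewest and is eliminated.
Round 2: D 12, G 12, F 7, H 4, C 3. C has the fewest and is eliminated.
Round 3: G 15, D 12, F 7, H 4. H has the fewest and is eliminated.
Round 4: G 19, D 12, F 7. F has the fewest and is eliminated.
Round 5: G 26, D 12. G has a majority.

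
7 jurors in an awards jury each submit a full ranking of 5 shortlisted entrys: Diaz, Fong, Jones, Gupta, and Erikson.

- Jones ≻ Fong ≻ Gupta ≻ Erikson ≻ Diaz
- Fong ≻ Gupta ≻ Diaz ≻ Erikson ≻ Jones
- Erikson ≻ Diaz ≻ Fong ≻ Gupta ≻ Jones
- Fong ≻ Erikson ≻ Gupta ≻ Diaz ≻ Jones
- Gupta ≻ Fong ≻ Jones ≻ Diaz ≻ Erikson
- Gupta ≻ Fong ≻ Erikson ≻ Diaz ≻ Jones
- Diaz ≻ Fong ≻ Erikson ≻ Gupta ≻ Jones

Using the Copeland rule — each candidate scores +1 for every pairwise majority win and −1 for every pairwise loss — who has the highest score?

Fong

Pairwise results:
  Diaz vs Fong: Fong wins 5–2.
  Diaz vs Jones: Diaz wins 5–2.
  Diaz vs Gupta: Gupta wins 5–2.
  Diaz vs Erikson: Erikson wins 4–3.
  Fong vs Jones: Fong wins 6–1.
  Fong vs Gupta: Fong wins 5–2.
  Fong vs Erikson: Fong wins 6–1.
  Jones vs Gupta: Gupta wins 6–1.
  Jones vs Erikson: Erikson wins 5–2.
  Gupta vs Erikson: Gupta wins 4–3.
Copeland scores (wins − losses):
  Diaz: 1 − 3 = -2
  Fong: 4 − 0 = 4
  Jones: 0 − 4 = -4
  Gupta: 3 − 1 = 2
  Erikson: 2 − 2 = 0
Fong has the best Copeland score.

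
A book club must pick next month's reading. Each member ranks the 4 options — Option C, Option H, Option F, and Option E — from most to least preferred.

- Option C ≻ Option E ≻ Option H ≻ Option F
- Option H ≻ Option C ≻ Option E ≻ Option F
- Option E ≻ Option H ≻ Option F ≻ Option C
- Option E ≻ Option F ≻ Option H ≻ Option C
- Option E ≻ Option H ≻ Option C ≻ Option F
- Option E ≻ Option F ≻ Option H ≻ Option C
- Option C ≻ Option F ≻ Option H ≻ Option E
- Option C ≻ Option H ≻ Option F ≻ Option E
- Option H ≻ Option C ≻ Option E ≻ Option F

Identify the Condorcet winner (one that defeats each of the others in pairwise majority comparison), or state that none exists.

Head-to-head results (9 voters total):
Option C vs Option H: Option H wins 6–3.
Option C vs Option F: Option C wins 6–3.
Option C vs Option E: Option C wins 5–4.
Option H vs Option F: Option H wins 6–3.
Option H vs Option E: Option E wins 5–4.
Option F vs Option E: Option E wins 7–2.
No candidate beats all others: Option C beats Option E beats Option H beats Option C, a majority cycle.

There is no Condorcet winner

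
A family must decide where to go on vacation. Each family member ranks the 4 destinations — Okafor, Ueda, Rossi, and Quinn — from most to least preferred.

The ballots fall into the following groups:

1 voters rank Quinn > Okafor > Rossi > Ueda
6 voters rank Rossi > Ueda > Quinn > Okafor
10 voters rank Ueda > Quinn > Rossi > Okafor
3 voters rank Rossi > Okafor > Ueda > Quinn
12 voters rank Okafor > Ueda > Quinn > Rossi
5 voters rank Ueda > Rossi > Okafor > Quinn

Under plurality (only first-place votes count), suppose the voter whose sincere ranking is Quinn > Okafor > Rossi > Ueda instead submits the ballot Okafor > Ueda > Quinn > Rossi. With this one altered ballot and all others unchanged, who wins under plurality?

Ueda

First-place totals with the altered ballot: Okafor 13, Ueda 15, Rossi 9, Quinn 0.
The winner is unchanged: still Ueda.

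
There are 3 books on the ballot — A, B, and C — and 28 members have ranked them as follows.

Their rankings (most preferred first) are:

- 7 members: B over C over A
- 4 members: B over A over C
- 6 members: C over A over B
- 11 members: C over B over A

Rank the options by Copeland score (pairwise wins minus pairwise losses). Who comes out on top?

Pairwise results:
  A vs B: B wins 22–6.
  A vs C: C wins 24–4.
  B vs C: C wins 17–11.
Copeland scores (wins − losses):
  A: 0 − 2 = -2
  B: 1 − 1 = 0
  C: 2 − 0 = 2
C has the best Copeland score.

C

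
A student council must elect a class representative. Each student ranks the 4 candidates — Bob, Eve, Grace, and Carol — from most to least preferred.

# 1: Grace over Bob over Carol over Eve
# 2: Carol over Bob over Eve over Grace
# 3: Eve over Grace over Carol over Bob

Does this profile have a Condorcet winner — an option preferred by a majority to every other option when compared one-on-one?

No

Head-to-head results (3 voters total):
Bob vs Eve: Bob wins 2–1.
Bob vs Grace: Grace wins 2–1.
Bob vs Carol: Carol wins 2–1.
Eve vs Grace: Eve wins 2–1.
Eve vs Carol: Carol wins 2–1.
Grace vs Carol: Grace wins 2–1.
No candidate beats all others: Bob beats Eve beats Grace beats Bob, a majority cycle.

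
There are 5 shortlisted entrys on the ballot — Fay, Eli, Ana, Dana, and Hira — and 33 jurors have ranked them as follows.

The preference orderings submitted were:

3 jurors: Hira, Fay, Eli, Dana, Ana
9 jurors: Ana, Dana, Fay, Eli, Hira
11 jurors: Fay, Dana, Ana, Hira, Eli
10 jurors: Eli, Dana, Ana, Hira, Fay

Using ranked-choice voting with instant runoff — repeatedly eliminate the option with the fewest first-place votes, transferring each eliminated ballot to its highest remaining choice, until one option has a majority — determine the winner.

Round 1: Fay 11, Eli 10, Ana 9, Hira 3, Dana 0. Dana has the fewest and is eliminated.
Round 2: Fay 11, Eli 10, Ana 9, Hira 3. Hira has the fewest and is eliminated.
Round 3: Fay 14, Eli 10, Ana 9. Ana has the fewest and is eliminated.
Round 4: Fay 23, Eli 10. Fay has a majority.

Fay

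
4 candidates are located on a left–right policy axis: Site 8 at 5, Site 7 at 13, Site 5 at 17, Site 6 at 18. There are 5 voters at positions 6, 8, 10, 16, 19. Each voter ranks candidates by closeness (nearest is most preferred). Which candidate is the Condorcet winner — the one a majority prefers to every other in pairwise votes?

Site 7

With single-peaked preferences on a line, the Condorcet winner is the candidate closest to the median voter.
The median voter (position 10) is closest to Site 7 at 13.
Check: Site 7 vs Site 8 — voters closer to Site 7: 3 of 5.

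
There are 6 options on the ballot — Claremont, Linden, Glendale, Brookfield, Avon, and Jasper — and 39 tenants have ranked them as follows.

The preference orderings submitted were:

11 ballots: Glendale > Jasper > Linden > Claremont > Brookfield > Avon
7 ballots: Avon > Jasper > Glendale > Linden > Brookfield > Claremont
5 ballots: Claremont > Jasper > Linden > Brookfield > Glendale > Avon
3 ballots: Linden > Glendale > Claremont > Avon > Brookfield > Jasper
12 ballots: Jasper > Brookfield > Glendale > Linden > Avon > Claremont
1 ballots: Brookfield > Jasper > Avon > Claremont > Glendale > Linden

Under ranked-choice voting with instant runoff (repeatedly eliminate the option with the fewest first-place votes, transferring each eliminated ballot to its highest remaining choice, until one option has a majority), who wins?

Round 1: Jasper 12, Glendale 11, Avon 7, Claremont 5, Linden 3, Brookfield 1. Brookfield has the fewest and is eliminated.
Round 2: Jasper 13, Glendale 11, Avon 7, Claremont 5, Linden 3. Linden has the fewest and is eliminated.
Round 3: Glendale 14, Jasper 13, Avon 7, Claremont 5. Claremont has the fewest and is eliminated.
Round 4: Jasper 18, Glendale 14, Avon 7. Avon has the fewest and is eliminated.
Round 5: Jasper 25, Glendale 14. Jasper has a majority.

Jasper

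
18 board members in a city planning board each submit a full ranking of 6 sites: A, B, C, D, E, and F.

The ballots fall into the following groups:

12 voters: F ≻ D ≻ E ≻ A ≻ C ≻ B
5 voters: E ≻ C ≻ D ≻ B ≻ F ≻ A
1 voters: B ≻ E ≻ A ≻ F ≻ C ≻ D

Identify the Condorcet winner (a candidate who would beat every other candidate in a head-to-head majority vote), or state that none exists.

Head-to-head results (18 voters total):
A vs B: A wins 12–6.
A vs C: A wins 13–5.
A vs D: D wins 17–1.
A vs E: E wins 18–0.
A vs F: F wins 17–1.
B vs C: C wins 17–1.
B vs D: D wins 17–1.
B vs E: E wins 17–1.
B vs F: F wins 12–6.
C vs D: D wins 12–6.
C vs E: E wins 18–0.
C vs F: F wins 13–5.
D vs E: D wins 12–6.
D vs F: F wins 13–5.
E vs F: F wins 12–6.
F beats each rival — A (17–1), B (12–6), C (13–5), D (13–5), E (12–6) — so F is the Condorcet winner.

F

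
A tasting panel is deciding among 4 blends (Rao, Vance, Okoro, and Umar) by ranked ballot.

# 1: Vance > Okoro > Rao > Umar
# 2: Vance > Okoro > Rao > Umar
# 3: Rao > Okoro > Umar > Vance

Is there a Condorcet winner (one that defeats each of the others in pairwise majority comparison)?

Head-to-head results (3 voters total):
Rao vs Vance: Vance wins 2–1.
Rao vs Okoro: Okoro wins 2–1.
Rao vs Umar: Rao wins 3–0.
Vance vs Okoro: Vance wins 2–1.
Vance vs Umar: Vance wins 2–1.
Okoro vs Umar: Okoro wins 3–0.
Vance beats each rival — Rao (2–1), Okoro (2–1), Umar (2–1) — so Vance is the Condorcet winner.

Yes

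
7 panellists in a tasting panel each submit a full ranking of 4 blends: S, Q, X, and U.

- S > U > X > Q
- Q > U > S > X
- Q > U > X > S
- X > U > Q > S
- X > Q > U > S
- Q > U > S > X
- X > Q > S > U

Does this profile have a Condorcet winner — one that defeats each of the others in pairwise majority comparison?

Head-to-head results (7 voters total):
S vs Q: Q wins 6–1.
S vs X: X wins 4–3.
S vs U: U wins 5–2.
Q vs X: X wins 4–3.
Q vs U: Q wins 5–2.
X vs U: U wins 4–3.
No candidate beats all others: Q beats U beats X beats Q, a majority cycle.

No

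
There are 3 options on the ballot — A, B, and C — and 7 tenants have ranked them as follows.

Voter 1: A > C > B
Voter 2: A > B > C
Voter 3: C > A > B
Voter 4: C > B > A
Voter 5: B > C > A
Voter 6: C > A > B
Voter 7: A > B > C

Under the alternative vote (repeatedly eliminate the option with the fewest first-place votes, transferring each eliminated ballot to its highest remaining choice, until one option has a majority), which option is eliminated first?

Round 1: A 3, C 3, B 1. B has the fewest and is eliminated.
Round 2: C 4, A 3. C has a majority.

B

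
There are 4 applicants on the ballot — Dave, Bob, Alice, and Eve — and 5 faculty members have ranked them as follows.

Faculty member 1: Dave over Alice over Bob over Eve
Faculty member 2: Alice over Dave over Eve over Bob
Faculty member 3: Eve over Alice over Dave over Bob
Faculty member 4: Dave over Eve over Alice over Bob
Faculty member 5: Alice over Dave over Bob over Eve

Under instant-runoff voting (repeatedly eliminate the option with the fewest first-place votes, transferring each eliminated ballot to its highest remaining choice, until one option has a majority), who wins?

Round 1: Dave 2, Alice 2, Eve 1, Bob 0. Bob has the fewest and is eliminated.
Round 2: Dave 2, Alice 2, Eve 1. Eve has the fewest and is eliminated.
Round 3: Alice 3, Dave 2. Alice has a majority.

Alice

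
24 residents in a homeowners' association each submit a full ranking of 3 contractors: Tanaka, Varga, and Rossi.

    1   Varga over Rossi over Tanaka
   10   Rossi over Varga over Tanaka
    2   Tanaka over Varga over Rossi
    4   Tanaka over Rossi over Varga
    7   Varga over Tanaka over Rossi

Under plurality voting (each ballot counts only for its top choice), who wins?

First-place vote totals:
  Tanaka: 6
  Varga: 8
  Rossi: 10
Rossi has the most first-place votes.

Rossi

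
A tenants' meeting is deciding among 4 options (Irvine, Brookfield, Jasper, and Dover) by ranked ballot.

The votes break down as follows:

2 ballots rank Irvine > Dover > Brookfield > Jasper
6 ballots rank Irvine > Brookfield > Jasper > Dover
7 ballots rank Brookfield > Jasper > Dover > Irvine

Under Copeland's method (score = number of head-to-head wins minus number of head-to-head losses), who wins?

Pairwise results:
  Irvine vs Brookfield: Irvine wins 8–7.
  Irvine vs Jasper: Irvine wins 8–7.
  Irvine vs Dover: Irvine wins 8–7.
  Brookfield vs Jasper: Brookfield wins 15–0.
  Brookfield vs Dover: Brookfield wins 13–2.
  Jasper vs Dover: Jasper wins 13–2.
Copeland scores (wins − losses):
  Irvine: 3 − 0 = 3
  Brookfield: 2 − 1 = 1
  Jasper: 1 − 2 = -1
  Dover: 0 − 3 = -3
Irvine has the best Copeland score.

Irvine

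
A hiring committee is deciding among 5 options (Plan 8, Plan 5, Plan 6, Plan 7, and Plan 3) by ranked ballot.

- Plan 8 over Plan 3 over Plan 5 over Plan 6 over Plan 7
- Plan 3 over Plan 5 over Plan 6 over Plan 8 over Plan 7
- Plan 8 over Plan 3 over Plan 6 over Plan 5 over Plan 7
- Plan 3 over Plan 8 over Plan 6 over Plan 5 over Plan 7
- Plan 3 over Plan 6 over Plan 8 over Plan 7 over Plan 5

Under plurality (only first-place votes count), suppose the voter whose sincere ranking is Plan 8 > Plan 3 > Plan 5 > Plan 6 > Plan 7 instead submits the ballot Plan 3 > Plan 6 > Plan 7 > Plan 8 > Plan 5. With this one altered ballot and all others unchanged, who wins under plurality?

First-place totals with the altered ballot: Plan 8 1, Plan 5 0, Plan 6 0, Plan 7 0, Plan 3 4.
The winner is unchanged: still Plan 3.

Plan 3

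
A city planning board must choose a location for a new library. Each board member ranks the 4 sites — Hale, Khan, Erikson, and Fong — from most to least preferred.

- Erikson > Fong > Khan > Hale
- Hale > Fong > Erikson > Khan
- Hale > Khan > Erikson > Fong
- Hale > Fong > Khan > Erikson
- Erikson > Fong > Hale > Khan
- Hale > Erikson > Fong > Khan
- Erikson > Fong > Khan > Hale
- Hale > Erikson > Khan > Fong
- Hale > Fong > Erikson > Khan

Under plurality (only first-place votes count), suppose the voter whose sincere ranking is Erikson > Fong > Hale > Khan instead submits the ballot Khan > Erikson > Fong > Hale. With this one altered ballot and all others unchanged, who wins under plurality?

Hale

First-place totals with the altered ballot: Hale 6, Khan 1, Erikson 2, Fong 0.
The winner is unchanged: still Hale.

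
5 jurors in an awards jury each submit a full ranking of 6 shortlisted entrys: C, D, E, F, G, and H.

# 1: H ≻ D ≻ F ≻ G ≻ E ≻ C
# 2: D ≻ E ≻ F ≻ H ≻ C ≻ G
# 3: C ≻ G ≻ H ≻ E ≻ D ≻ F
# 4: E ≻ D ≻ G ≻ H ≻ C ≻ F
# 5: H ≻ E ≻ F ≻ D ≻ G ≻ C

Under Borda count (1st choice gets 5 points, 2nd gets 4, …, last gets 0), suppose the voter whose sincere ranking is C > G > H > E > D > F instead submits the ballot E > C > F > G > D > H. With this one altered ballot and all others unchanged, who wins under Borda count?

Borda totals with the altered ballot: C 6, D 16, E 19, F 12, G 8, H 14.
The switch changes the winner from H to E.

E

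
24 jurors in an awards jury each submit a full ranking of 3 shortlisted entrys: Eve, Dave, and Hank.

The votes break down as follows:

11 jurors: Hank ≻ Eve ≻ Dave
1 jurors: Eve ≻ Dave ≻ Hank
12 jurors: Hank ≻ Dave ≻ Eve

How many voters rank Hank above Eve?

Ballots ranking Hank above Eve: 11+12 = 23.
Ballots ranking Eve above Hank: 1.
So 23 of 24 voters prefer Hank to Eve.

23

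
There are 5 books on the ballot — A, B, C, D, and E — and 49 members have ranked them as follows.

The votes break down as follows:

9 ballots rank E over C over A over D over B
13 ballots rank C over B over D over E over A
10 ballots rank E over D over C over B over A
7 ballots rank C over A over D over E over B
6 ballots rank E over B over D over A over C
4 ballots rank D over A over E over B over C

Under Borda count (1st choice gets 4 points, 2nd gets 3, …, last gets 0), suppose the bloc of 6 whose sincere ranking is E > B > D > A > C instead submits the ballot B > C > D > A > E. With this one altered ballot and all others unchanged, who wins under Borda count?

Borda totals with the altered ballot: A 57, B 77, C 145, D 107, E 104.
The switch changes the winner from E to C.

C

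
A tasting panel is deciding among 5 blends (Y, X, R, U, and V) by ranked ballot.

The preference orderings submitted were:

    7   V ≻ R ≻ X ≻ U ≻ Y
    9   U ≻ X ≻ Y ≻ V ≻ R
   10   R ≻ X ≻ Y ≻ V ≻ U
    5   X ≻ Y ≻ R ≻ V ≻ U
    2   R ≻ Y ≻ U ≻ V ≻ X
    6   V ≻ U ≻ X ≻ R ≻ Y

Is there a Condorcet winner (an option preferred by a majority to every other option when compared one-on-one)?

Yes

Head-to-head results (39 voters total):
Y vs X: X wins 37–2.
Y vs R: R wins 25–14.
Y vs U: U wins 22–17.
Y vs V: Y wins 26–13.
X vs R: X wins 20–19.
X vs U: X wins 22–17.
X vs V: X wins 24–15.
R vs U: R wins 24–15.
R vs V: V wins 22–17.
U vs V: V wins 28–11.
X beats each rival — Y (37–2), R (20–19), U (22–17), V (24–15) — so X is the Condorcet winner.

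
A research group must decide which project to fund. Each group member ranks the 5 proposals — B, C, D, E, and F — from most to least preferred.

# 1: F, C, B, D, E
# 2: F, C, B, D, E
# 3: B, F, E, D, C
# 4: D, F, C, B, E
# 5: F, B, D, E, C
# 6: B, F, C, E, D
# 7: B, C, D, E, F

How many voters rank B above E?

Ballots ranking B above E: 7.
Ballots ranking E above B: 0.
So 7 of 7 voters prefer B to E.

7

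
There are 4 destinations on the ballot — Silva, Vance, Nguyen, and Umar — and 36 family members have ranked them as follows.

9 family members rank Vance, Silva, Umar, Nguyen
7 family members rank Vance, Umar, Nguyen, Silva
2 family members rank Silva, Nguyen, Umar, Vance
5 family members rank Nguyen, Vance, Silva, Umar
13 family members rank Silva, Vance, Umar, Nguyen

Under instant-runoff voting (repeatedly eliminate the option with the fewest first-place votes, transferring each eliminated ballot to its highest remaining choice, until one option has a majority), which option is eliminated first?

Round 1: Vance 16, Silva 15, Nguyen 5, Umar 0. Umar has the fewest and is eliminated.
Round 2: Vance 16, Silva 15, Nguyen 5. Nguyen has the fewest and is eliminated.
Round 3: Vance 21, Silva 15. Vance has a majority.

Umar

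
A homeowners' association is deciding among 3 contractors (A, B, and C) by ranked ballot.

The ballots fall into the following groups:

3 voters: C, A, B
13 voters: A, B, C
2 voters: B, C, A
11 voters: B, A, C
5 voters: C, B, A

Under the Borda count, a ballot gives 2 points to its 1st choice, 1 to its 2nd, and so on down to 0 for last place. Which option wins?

Borda scores:
  A: 3·1 + 13·2 + 2·0 + 11·1 + 5·0 = 40
  B: 3·0 + 13·1 + 2·2 + 11·2 + 5·1 = 44
  C: 3·2 + 13·0 + 2·1 + 11·0 + 5·2 = 18
B has the highest total.

B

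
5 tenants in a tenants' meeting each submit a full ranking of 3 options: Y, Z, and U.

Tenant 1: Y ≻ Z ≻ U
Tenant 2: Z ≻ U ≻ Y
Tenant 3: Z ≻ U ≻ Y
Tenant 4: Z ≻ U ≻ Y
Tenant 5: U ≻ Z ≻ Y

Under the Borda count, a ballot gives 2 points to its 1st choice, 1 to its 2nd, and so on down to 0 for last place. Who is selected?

Z

Borda scores:
  Y: 2 + 0 + 0 + 0 + 0 = 2
  Z: 1 + 2 + 2 + 2 + 1 = 8
  U: 0 + 1 + 1 + 1 + 2 = 5
Z has the highest total.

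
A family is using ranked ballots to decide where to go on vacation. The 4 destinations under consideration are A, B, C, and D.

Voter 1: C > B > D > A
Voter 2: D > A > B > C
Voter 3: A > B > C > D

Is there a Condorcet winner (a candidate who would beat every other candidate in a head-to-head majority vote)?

No

Head-to-head results (3 voters total):
A vs B: A wins 2–1.
A vs C: A wins 2–1.
A vs D: D wins 2–1.
B vs C: B wins 2–1.
B vs D: B wins 2–1.
C vs D: C wins 2–1.
No candidate beats all others: A beats B beats D beats A, a majority cycle.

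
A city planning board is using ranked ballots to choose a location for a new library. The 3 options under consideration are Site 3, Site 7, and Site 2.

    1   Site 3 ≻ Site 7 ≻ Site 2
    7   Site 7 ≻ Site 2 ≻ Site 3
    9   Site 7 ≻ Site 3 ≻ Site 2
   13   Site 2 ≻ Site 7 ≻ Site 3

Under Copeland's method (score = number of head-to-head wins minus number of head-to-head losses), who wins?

Pairwise results:
  Site 3 vs Site 7: Site 7 wins 29–1.
  Site 3 vs Site 2: Site 2 wins 20–10.
  Site 7 vs Site 2: Site 7 wins 17–13.
Copeland scores (wins − losses):
  Site 3: 0 − 2 = -2
  Site 7: 2 − 0 = 2
  Site 2: 1 − 1 = 0
Site 7 has the best Copeland score.

Site 7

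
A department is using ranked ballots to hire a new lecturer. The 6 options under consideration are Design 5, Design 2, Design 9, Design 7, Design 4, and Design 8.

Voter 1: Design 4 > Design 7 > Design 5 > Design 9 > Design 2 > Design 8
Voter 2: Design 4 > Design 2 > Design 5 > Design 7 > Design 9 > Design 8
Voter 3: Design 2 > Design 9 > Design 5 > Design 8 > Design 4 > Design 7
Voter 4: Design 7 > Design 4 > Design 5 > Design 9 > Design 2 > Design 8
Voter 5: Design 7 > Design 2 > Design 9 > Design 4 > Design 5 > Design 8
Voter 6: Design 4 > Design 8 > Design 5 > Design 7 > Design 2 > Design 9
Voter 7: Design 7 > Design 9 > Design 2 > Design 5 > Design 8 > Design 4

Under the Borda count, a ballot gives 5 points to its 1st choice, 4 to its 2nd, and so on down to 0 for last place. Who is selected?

Design 7

Borda scores:
  Design 5: 3 + 3 + 3 + 3 + 1 + 3 + 2 = 18
  Design 2: 1 + 4 + 5 + 1 + 4 + 1 + 3 = 19
  Design 9: 2 + 1 + 4 + 2 + 3 + 0 + 4 = 16
  Design 7: 4 + 2 + 0 + 5 + 5 + 2 + 5 = 23
  Design 4: 5 + 5 + 1 + 4 + 2 + 5 + 0 = 22
  Design 8: 0 + 0 + 2 + 0 + 0 + 4 + 1 = 7
Design 7 has the highest total.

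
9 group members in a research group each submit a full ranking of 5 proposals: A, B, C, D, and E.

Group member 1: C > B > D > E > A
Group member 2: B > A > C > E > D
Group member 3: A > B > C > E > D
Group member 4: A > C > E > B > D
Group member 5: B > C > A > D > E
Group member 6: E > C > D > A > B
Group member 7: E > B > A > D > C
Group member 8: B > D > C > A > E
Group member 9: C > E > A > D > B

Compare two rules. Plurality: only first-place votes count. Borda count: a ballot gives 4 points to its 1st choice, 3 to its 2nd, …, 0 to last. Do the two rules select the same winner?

Plurality first-place counts: A 2, B 3, C 2, D 0, E 2 → B.
Borda totals: A 19, B 22, C 23, D 10, E 16 → C.
The two rules disagree: plurality picks B, Borda picks C.

No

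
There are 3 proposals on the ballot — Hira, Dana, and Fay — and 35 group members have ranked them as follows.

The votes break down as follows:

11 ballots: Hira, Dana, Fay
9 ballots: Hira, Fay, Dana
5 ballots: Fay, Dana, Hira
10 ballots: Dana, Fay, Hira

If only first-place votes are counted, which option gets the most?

First-place vote totals:
  Hira: 20
  Dana: 10
  Fay: 5
Hira has the most first-place votes.

Hira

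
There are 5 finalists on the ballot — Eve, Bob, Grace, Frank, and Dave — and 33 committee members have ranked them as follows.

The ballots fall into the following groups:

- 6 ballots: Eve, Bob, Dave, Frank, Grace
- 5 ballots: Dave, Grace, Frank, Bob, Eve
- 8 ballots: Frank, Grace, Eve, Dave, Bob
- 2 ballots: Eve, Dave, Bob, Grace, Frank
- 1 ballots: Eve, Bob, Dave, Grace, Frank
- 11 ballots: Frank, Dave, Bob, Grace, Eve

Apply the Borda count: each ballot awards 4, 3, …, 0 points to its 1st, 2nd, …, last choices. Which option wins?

Frank

Borda scores:
  Eve: 6·4 + 5·0 + 8·2 + 2·4 + 4 + 11·0 = 52
  Bob: 6·3 + 5·1 + 8·0 + 2·2 + 3 + 11·2 = 52
  Grace: 6·0 + 5·3 + 8·3 + 2·1 + 1 + 11·1 = 53
  Frank: 6·1 + 5·2 + 8·4 + 2·0 + 0 + 11·4 = 92
  Dave: 6·2 + 5·4 + 8·1 + 2·3 + 2 + 11·3 = 81
Frank has the highest total.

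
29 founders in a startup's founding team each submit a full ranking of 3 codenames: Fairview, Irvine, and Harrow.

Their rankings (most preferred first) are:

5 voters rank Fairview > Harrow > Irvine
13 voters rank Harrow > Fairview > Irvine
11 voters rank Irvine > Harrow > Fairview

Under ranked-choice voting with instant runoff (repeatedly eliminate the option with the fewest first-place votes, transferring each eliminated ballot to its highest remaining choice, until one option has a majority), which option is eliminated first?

Round 1: Harrow 13, Irvine 11, Fairview 5. Fairview has the fewest and is eliminated.
Round 2: Harrow 18, Irvine 11. Harrow has a majority.

Fairview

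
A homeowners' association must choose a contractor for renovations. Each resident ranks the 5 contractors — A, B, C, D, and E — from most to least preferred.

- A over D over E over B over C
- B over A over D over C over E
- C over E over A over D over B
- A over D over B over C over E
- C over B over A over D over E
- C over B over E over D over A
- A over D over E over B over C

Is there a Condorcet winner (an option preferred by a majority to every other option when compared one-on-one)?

Yes

Head-to-head results (7 voters total):
A vs B: A wins 4–3.
A vs C: A wins 4–3.
A vs D: A wins 6–1.
A vs E: A wins 5–2.
B vs C: B wins 4–3.
B vs D: D wins 4–3.
B vs E: B wins 4–3.
C vs D: D wins 4–3.
C vs E: C wins 5–2.
D vs E: D wins 5–2.
A beats each rival — B (4–3), C (4–3), D (6–1), E (5–2) — so A is the Condorcet winner.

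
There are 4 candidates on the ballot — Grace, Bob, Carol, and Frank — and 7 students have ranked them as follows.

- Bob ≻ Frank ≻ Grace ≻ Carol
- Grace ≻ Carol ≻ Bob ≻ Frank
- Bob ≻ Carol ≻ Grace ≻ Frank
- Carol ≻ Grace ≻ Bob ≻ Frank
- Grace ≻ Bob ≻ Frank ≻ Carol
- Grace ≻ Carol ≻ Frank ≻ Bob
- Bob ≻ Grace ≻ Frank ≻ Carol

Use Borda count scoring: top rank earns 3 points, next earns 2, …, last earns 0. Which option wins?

Borda scores:
  Grace: 1 + 3 + 1 + 2 + 3 + 3 + 2 = 15
  Bob: 3 + 1 + 3 + 1 + 2 + 0 + 3 = 13
  Carol: 0 + 2 + 2 + 3 + 0 + 2 + 0 = 9
  Frank: 2 + 0 + 0 + 0 + 1 + 1 + 1 = 5
Grace has the highest total.

Grace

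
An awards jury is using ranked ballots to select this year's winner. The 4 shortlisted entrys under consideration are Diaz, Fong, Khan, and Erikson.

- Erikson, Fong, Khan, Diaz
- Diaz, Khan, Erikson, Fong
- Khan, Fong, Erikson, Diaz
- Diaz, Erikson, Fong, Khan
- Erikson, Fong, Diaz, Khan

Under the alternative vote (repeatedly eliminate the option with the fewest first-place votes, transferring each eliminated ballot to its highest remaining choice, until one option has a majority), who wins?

Erikson

Round 1: Diaz 2, Erikson 2, Khan 1, Fong 0. Fong has the fewest and is eliminated.
Round 2: Diaz 2, Erikson 2, Khan 1. Khan has the fewest and is eliminated.
Round 3: Erikson 3, Diaz 2. Erikson has a majority.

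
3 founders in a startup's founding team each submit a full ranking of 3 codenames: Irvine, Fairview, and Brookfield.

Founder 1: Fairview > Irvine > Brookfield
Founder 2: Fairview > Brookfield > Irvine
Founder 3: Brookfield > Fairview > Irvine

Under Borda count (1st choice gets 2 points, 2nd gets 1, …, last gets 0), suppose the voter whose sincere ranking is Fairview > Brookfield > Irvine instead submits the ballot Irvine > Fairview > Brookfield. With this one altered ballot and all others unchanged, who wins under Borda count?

Borda totals with the altered ballot: Irvine 3, Fairview 4, Brookfield 2.
The winner is unchanged: still Fairview.

Fairview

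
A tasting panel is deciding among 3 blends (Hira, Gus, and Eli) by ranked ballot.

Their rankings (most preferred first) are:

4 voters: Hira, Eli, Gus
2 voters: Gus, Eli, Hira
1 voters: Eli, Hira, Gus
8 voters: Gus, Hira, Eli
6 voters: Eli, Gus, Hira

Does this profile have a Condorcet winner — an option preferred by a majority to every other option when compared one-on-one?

Head-to-head results (21 voters total):
Hira vs Gus: Gus wins 16–5.
Hira vs Eli: Hira wins 12–9.
Gus vs Eli: Eli wins 11–10.
No candidate beats all others: Hira beats Eli beats Gus beats Hira, a majority cycle.

No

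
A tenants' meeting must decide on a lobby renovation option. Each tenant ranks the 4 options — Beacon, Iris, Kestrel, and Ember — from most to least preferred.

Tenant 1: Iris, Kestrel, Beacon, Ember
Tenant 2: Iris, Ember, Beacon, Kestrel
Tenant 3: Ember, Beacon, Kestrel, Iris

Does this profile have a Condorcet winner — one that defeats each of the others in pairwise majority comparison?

Head-to-head results (3 voters total):
Beacon vs Iris: Iris wins 2–1.
Beacon vs Kestrel: Beacon wins 2–1.
Beacon vs Ember: Ember wins 2–1.
Iris vs Kestrel: Iris wins 2–1.
Iris vs Ember: Iris wins 2–1.
Kestrel vs Ember: Ember wins 2–1.
Iris beats each rival — Beacon (2–1), Kestrel (2–1), Ember (2–1) — so Iris is the Condorcet winner.

Yes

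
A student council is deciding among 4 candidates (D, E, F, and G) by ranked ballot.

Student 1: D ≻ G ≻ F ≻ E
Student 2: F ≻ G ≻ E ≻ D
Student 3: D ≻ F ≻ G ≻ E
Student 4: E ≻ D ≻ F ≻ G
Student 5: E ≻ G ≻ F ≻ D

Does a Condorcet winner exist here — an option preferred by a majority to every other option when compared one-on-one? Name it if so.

Head-to-head results (5 voters total):
D vs E: E wins 3–2.
D vs F: D wins 3–2.
D vs G: D wins 3–2.
E vs F: F wins 3–2.
E vs G: G wins 3–2.
F vs G: F wins 3–2.
No candidate beats all others: D beats F beats E beats D, a majority cycle.

There is no Condorcet winner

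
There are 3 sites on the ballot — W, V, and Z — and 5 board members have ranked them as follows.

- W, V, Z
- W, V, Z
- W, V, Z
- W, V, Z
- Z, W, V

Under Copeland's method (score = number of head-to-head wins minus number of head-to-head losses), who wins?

Pairwise results:
  W vs V: W wins 5–0.
  W vs Z: W wins 4–1.
  V vs Z: V wins 4–1.
Copeland scores (wins − losses):
  W: 2 − 0 = 2
  V: 1 − 1 = 0
  Z: 0 − 2 = -2
W has the best Copeland score.

W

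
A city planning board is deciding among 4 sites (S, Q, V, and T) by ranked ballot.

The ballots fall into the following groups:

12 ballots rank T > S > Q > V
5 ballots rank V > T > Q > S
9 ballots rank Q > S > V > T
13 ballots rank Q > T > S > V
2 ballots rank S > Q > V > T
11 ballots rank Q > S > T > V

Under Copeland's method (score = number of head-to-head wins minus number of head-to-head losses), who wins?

Pairwise results:
  S vs Q: Q wins 38–14.
  S vs V: S wins 47–5.
  S vs T: T wins 30–22.
  Q vs V: Q wins 47–5.
  Q vs T: Q wins 35–17.
  V vs T: T wins 36–16.
Copeland scores (wins − losses):
  S: 1 − 2 = -1
  Q: 3 − 0 = 3
  V: 0 − 3 = -3
  T: 2 − 1 = 1
Q has the best Copeland score.

Q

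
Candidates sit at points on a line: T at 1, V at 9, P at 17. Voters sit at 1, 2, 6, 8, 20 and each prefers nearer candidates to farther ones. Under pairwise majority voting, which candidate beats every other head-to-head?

With single-peaked preferences on a line, the Condorcet winner is the candidate closest to the median voter.
The median voter (position 6) is closest to V at 9.
Check: V vs T — voters closer to V: 3 of 5.

V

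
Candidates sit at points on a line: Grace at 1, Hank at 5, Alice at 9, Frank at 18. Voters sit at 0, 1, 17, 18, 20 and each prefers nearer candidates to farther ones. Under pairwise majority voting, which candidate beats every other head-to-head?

With single-peaked preferences on a line, the Condorcet winner is the candidate closest to the median voter.
The median voter (position 17) is closest to Frank at 18.
Check: Frank vs Alice — voters closer to Frank: 3 of 5.

Frank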